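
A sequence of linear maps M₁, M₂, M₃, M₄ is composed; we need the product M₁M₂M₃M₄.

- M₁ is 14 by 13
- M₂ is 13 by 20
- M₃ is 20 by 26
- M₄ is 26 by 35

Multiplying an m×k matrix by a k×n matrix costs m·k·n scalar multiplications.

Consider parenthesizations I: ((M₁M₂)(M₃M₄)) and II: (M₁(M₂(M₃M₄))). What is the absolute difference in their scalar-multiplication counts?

2030

Order I = ((M₁M₂)(M₃M₄)): (M₁M₂): 14×13 by 13×20 → 14×20, cost 14·13·20 = 3640; (M₃M₄): 20×26 by 26×35 → 20×35, cost 20·26·35 = 18200; ((M₁M₂)(M₃M₄)): 14×20 by 20×35 → 14×35, cost 14·20·35 = 9800; cumulative 31640. Total 31640.
Order II = (M₁(M₂(M₃M₄))): (M₃M₄): 20×26 by 26×35 → 20×35, cost 20·26·35 = 18200; (M₂(M₃M₄)): 13×20 by 20×35 → 13×35, cost 13·20·35 = 9100; cumulative 27300; (M₁(M₂(M₃M₄))): 14×13 by 13×35 → 14×35, cost 14·13·35 = 6370; cumulative 33670. Total 33670.
Difference: |31640 − 33670| = 2030.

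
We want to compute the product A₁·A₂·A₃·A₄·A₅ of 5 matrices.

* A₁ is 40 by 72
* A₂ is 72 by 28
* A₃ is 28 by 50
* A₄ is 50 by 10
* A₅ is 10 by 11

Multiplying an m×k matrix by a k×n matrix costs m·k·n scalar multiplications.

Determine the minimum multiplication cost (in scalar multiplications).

Adjacent pairs: A₁A₂ = 40·72·28 = 80640; A₂A₃ = 72·28·50 = 100800; A₃A₄ = 28·50·10 = 14000; A₄A₅ = 50·10·11 = 5500.
Length 3: A₁..A₃: k=1: 0+100800+40·72·50=244800; k=2: 80640+0+40·28·50=136640 → min 136640 | A₂..A₄: k=2: 0+14000+72·28·10=34160; k=3: 100800+0+72·50·10=136800 → min 34160 | A₃..A₅: k=3: 0+5500+28·50·11=20900; k=4: 14000+0+28·10·11=17080 → min 17080.
Length 4: A₁..A₄: k=1: 0+34160+40·72·10=62960; k=2: 80640+14000+40·28·10=105840; k=3: 136640+0+40·50·10=156640 → min 62960 | A₂..A₅: k=2: 0+17080+72·28·11=39256; k=3: 100800+5500+72·50·11=145900; k=4: 34160+0+72·10·11=42080 → min 39256.
Length 5: A₁..A₅: k=1: 0+39256+40·72·11=70936; k=2: 80640+17080+40·28·11=110040; k=3: 136640+5500+40·50·11=164140; k=4: 62960+0+40·10·11=67360 → min 67360.
Optimal order: ((A₁·(A₂·(A₃·A₄)))·A₅) with cost 67360.

67360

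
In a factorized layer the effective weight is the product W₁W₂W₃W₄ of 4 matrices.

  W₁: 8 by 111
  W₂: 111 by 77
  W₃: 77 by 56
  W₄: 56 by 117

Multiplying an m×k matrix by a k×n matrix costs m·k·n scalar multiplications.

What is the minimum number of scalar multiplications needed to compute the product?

155288

Adjacent pairs: W₁W₂ = 8·111·77 = 68376; W₂W₃ = 111·77·56 = 478632; W₃W₄ = 77·56·117 = 504504.
Length 3: W₁..W₃: k=1: 0+478632+8·111·56=528360; k=2: 68376+0+8·77·56=102872 → min 102872 | W₂..W₄: k=2: 0+504504+111·77·117=1504503; k=3: 478632+0+111·56·117=1205904 → min 1205904.
Length 4: W₁..W₄: k=1: 0+1205904+8·111·117=1309800; k=2: 68376+504504+8·77·117=644952; k=3: 102872+0+8·56·117=155288 → min 155288.
Optimal order: (((W₁W₂)W₃)W₄) with cost 155288.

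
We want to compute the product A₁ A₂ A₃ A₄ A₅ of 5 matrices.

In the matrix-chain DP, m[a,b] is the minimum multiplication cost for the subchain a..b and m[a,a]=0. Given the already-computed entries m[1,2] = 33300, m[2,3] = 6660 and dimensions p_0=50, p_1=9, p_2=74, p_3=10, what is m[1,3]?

11160

m[1,3] = min over k∈[1,2] of m[1,k]+m[k+1,3]+p_{0}·p_k·p_{3}.
k=1: 0 + 6660 + 50·9·10 = 11160; k=2: 33300 + 0 + 50·74·10 = 70300.
Minimum: 11160 at k=1.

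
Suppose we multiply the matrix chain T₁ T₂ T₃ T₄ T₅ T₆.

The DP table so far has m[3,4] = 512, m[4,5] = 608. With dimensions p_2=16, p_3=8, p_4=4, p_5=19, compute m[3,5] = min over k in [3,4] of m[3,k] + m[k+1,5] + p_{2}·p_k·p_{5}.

1728

m[3,5] = min over k∈[3,4] of m[3,k]+m[k+1,5]+p_{2}·p_k·p_{5}.
k=3: 0 + 608 + 16·8·19 = 3040; k=4: 512 + 0 + 16·4·19 = 1728.
Minimum: 1728 at k=4.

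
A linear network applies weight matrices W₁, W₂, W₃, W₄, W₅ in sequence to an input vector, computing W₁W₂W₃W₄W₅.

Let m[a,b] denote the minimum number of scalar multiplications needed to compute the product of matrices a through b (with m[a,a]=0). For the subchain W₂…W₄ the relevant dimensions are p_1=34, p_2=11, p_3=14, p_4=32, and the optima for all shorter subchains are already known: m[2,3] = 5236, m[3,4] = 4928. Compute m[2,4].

m[2,4] = min over k∈[2,3] of m[2,k]+m[k+1,4]+p_{1}·p_k·p_{4}.
k=2: 0 + 4928 + 34·11·32 = 16896; k=3: 5236 + 0 + 34·14·32 = 20468.
Minimum: 16896 at k=2.

16896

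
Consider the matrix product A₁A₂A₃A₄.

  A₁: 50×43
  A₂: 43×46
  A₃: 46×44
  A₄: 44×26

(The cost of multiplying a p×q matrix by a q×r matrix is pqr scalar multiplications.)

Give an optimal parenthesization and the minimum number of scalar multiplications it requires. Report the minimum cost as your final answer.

159952

Adjacent pairs: A₁A₂ = 50·43·46 = 98900; A₂A₃ = 43·46·44 = 87032; A₃A₄ = 46·44·26 = 52624.
Length 3: A₁..A₃: k=1: 0+87032+50·43·44=181632; k=2: 98900+0+50·46·44=200100 → min 181632 | A₂..A₄: k=2: 0+52624+43·46·26=104052; k=3: 87032+0+43·44·26=136224 → min 104052.
Length 4: A₁..A₄: k=1: 0+104052+50·43·26=159952; k=2: 98900+52624+50·46·26=211324; k=3: 181632+0+50·44·26=238832 → min 159952.
Optimal parenthesization: (A₁(A₂(A₃A₄))) with cost 159952.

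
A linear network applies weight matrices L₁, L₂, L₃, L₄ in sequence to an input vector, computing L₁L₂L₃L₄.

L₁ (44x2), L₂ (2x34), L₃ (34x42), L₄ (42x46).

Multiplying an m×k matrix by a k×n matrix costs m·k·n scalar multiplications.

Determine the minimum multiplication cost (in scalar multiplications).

Adjacent pairs: L₁L₂ = 44·2·34 = 2992; L₂L₃ = 2·34·42 = 2856; L₃L₄ = 34·42·46 = 65688.
Length 3: L₁..L₃: k=1: 0+2856+44·2·42=6552; k=2: 2992+0+44·34·42=65824 → min 6552 | L₂..L₄: k=2: 0+65688+2·34·46=68816; k=3: 2856+0+2·42·46=6720 → min 6720.
Length 4: L₁..L₄: k=1: 0+6720+44·2·46=10768; k=2: 2992+65688+44·34·46=137496; k=3: 6552+0+44·42·46=91560 → min 10768.
Optimal order: (L₁((L₂L₃)L₄)) with cost 10768.

10768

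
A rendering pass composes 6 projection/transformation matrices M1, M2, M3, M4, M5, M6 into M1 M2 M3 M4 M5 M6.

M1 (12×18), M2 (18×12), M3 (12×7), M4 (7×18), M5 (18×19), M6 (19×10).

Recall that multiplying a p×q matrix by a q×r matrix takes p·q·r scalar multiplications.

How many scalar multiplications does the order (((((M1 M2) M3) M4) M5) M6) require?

11496

(M1 M2): 12×18 by 18×12 → 12×12, cost 12·18·12 = 2592
((M1 M2) M3): 12×12 by 12×7 → 12×7, cost 12·12·7 = 1008; cumulative 3600
(((M1 M2) M3) M4): 12×7 by 7×18 → 12×18, cost 12·7·18 = 1512; cumulative 5112
((((M1 M2) M3) M4) M5): 12×18 by 18×19 → 12×19, cost 12·18·19 = 4104; cumulative 9216
(((((M1 M2) M3) M4) M5) M6): 12×19 by 19×10 → 12×10, cost 12·19·10 = 2280; cumulative 11496
Total: 11496 scalar multiplications.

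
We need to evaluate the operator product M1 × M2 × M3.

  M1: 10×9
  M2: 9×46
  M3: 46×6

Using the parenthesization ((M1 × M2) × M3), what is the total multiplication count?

(M1 × M2): 10×9 by 9×46 → 10×46, cost 10·9·46 = 4140
((M1 × M2) × M3): 10×46 by 46×6 → 10×6, cost 10·46·6 = 2760; cumulative 6900
Total: 6900 scalar multiplications.

6900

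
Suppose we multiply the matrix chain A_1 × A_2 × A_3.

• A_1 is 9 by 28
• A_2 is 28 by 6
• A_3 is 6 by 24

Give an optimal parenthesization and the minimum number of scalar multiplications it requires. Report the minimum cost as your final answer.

(A_1 × (A_2 × A_3)): cost 10080.
((A_1 × A_2) × A_3): cost 2808.
Optimal: ((A_1 × A_2) × A_3) with cost 2808.

2808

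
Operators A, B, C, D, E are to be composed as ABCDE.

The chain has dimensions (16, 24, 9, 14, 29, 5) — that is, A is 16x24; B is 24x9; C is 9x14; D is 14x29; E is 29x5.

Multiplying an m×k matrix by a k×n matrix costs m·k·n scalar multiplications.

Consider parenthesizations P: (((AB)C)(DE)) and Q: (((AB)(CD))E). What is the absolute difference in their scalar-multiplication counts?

Order P = (((AB)C)(DE)): (AB): 16×24 by 24×9 → 16×9, cost 16·24·9 = 3456; ((AB)C): 16×9 by 9×14 → 16×14, cost 16·9·14 = 2016; cumulative 5472; (DE): 14×29 by 29×5 → 14×5, cost 14·29·5 = 2030; (((AB)C)(DE)): 16×14 by 14×5 → 16×5, cost 16·14·5 = 1120; cumulative 8622. Total 8622.
Order Q = (((AB)(CD))E): (AB): 16×24 by 24×9 → 16×9, cost 16·24·9 = 3456; (CD): 9×14 by 14×29 → 9×29, cost 9·14·29 = 3654; ((AB)(CD)): 16×9 by 9×29 → 16×29, cost 16·9·29 = 4176; cumulative 11286; (((AB)(CD))E): 16×29 by 29×5 → 16×5, cost 16·29·5 = 2320; cumulative 13606. Total 13606.
Difference: |8622 − 13606| = 4984.

4984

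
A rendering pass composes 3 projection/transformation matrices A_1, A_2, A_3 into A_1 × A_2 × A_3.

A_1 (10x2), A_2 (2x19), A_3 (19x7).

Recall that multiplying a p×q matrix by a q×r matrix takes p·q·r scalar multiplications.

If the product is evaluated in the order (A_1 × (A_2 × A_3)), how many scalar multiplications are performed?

(A_2 × A_3): 2×19 by 19×7 → 2×7, cost 2·19·7 = 266
(A_1 × (A_2 × A_3)): 10×2 by 2×7 → 10×7, cost 10·2·7 = 140; cumulative 406
Total: 406 scalar multiplications.

406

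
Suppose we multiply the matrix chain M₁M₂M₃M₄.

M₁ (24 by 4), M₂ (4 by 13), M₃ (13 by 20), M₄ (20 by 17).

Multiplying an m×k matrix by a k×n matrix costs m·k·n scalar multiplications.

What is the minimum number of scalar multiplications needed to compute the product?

Adjacent pairs: M₁M₂ = 24·4·13 = 1248; M₂M₃ = 4·13·20 = 1040; M₃M₄ = 13·20·17 = 4420.
Length 3: M₁..M₃: k=1: 0+1040+24·4·20=2960; k=2: 1248+0+24·13·20=7488 → min 2960 | M₂..M₄: k=2: 0+4420+4·13·17=5304; k=3: 1040+0+4·20·17=2400 → min 2400.
Length 4: M₁..M₄: k=1: 0+2400+24·4·17=4032; k=2: 1248+4420+24·13·17=10972; k=3: 2960+0+24·20·17=11120 → min 4032.
Optimal order: (M₁((M₂M₃)M₄)) with cost 4032.

4032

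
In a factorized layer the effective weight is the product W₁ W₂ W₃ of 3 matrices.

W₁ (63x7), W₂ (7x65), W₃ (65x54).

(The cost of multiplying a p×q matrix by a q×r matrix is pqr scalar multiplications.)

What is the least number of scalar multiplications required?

48384

Order (W₁ (W₂ W₃)): (W₂ W₃): 7×65 by 65×54 → 7×54, cost 7·65·54 = 24570; (W₁ (W₂ W₃)): 63×7 by 7×54 → 63×54, cost 63·7·54 = 23814; cumulative 48384. Total 48384.
Order ((W₁ W₂) W₃): (W₁ W₂): 63×7 by 7×65 → 63×65, cost 63·7·65 = 28665; ((W₁ W₂) W₃): 63×65 by 65×54 → 63×54, cost 63·65·54 = 221130; cumulative 249795. Total 249795.
Minimum: 48384.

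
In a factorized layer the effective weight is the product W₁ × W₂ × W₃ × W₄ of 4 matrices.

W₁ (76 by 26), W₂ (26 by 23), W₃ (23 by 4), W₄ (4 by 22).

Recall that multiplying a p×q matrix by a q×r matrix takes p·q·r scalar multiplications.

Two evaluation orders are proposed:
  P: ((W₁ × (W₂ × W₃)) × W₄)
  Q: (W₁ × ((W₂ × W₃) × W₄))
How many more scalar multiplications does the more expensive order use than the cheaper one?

Order P = ((W₁ × (W₂ × W₃)) × W₄): (W₂ × W₃): 26×23 by 23×4 → 26×4, cost 26·23·4 = 2392; (W₁ × (W₂ × W₃)): 76×26 by 26×4 → 76×4, cost 76·26·4 = 7904; cumulative 10296; ((W₁ × (W₂ × W₃)) × W₄): 76×4 by 4×22 → 76×22, cost 76·4·22 = 6688; cumulative 16984. Total 16984.
Order Q = (W₁ × ((W₂ × W₃) × W₄)): (W₂ × W₃): 26×23 by 23×4 → 26×4, cost 26·23·4 = 2392; ((W₂ × W₃) × W₄): 26×4 by 4×22 → 26×22, cost 26·4·22 = 2288; cumulative 4680; (W₁ × ((W₂ × W₃) × W₄)): 76×26 by 26×22 → 76×22, cost 76·26·22 = 43472; cumulative 48152. Total 48152.
Difference: |16984 − 48152| = 31168.

31168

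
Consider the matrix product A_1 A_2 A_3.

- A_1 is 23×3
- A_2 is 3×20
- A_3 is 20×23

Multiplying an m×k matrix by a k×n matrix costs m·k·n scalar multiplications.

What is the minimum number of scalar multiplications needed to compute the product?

2967

Order (A_1 (A_2 A_3)): (A_2 A_3): 3×20 by 20×23 → 3×23, cost 3·20·23 = 1380; (A_1 (A_2 A_3)): 23×3 by 3×23 → 23×23, cost 23·3·23 = 1587; cumulative 2967. Total 2967.
Order ((A_1 A_2) A_3): (A_1 A_2): 23×3 by 3×20 → 23×20, cost 23·3·20 = 1380; ((A_1 A_2) A_3): 23×20 by 20×23 → 23×23, cost 23·20·23 = 10580; cumulative 11960. Total 11960.
Minimum: 2967.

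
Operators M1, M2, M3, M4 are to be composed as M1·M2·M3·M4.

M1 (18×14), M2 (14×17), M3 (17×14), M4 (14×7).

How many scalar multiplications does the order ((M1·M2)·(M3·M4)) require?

(M1·M2): 18×14 by 14×17 → 18×17, cost 18·14·17 = 4284
(M3·M4): 17×14 by 14×7 → 17×7, cost 17·14·7 = 1666
((M1·M2)·(M3·M4)): 18×17 by 17×7 → 18×7, cost 18·17·7 = 2142; cumulative 8092
Total: 8092 scalar multiplications.

8092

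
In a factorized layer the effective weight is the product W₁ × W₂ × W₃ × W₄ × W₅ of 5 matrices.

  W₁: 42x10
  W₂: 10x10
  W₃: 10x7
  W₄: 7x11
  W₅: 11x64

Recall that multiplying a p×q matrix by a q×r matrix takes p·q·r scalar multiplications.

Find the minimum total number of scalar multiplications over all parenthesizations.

Adjacent pairs: W₁W₂ = 42·10·10 = 4200; W₂W₃ = 10·10·7 = 700; W₃W₄ = 10·7·11 = 770; W₄W₅ = 7·11·64 = 4928.
Length 3: W₁..W₃: k=1: 0+700+42·10·7=3640; k=2: 4200+0+42·10·7=7140 → min 3640 | W₂..W₄: k=2: 0+770+10·10·11=1870; k=3: 700+0+10·7·11=1470 → min 1470 | W₃..W₅: k=3: 0+4928+10·7·64=9408; k=4: 770+0+10·11·64=7810 → min 7810.
Length 4: W₁..W₄: k=1: 0+1470+42·10·11=6090; k=2: 4200+770+42·10·11=9590; k=3: 3640+0+42·7·11=6874 → min 6090 | W₂..W₅: k=2: 0+7810+10·10·64=14210; k=3: 700+4928+10·7·64=10108; k=4: 1470+0+10·11·64=8510 → min 8510.
Length 5: W₁..W₅: k=1: 0+8510+42·10·64=35390; k=2: 4200+7810+42·10·64=38890; k=3: 3640+4928+42·7·64=27384; k=4: 6090+0+42·11·64=35658 → min 27384.
Optimal order: ((W₁ × (W₂ × W₃)) × (W₄ × W₅)) with cost 27384.

27384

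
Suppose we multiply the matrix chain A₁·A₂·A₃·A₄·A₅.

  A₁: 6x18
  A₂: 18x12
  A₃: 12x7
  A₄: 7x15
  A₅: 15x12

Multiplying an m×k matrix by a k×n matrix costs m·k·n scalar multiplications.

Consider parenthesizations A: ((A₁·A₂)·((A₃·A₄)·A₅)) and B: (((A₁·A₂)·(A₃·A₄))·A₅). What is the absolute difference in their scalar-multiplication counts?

864

Order A = ((A₁·A₂)·((A₃·A₄)·A₅)): (A₁·A₂): 6×18 by 18×12 → 6×12, cost 6·18·12 = 1296; (A₃·A₄): 12×7 by 7×15 → 12×15, cost 12·7·15 = 1260; ((A₃·A₄)·A₅): 12×15 by 15×12 → 12×12, cost 12·15·12 = 2160; cumulative 3420; ((A₁·A₂)·((A₃·A₄)·A₅)): 6×12 by 12×12 → 6×12, cost 6·12·12 = 864; cumulative 5580. Total 5580.
Order B = (((A₁·A₂)·(A₃·A₄))·A₅): (A₁·A₂): 6×18 by 18×12 → 6×12, cost 6·18·12 = 1296; (A₃·A₄): 12×7 by 7×15 → 12×15, cost 12·7·15 = 1260; ((A₁·A₂)·(A₃·A₄)): 6×12 by 12×15 → 6×15, cost 6·12·15 = 1080; cumulative 3636; (((A₁·A₂)·(A₃·A₄))·A₅): 6×15 by 15×12 → 6×12, cost 6·15·12 = 1080; cumulative 4716. Total 4716.
Difference: |5580 − 4716| = 864.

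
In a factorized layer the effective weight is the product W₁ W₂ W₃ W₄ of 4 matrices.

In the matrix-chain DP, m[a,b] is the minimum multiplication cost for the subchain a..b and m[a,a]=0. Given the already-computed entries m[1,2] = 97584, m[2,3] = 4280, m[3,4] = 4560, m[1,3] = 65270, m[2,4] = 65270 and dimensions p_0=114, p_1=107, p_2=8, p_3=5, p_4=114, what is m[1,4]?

m[1,4] = min over k∈[1,3] of m[1,k]+m[k+1,4]+p_{0}·p_k·p_{4}.
k=1: 0 + 65270 + 114·107·114 = 1455842; k=2: 97584 + 4560 + 114·8·114 = 206112; k=3: 65270 + 0 + 114·5·114 = 130250.
Minimum: 130250 at k=3.

130250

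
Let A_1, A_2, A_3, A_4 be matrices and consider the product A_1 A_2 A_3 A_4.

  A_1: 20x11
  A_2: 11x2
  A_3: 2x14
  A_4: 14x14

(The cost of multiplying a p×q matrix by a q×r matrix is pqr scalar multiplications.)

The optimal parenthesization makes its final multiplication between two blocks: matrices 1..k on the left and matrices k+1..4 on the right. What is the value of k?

Adjacent pairs: A_1A_2 = 20·11·2 = 440; A_2A_3 = 11·2·14 = 308; A_3A_4 = 2·14·14 = 392.
Length 3: A_1..A_3: k=1: 0+308+20·11·14=3388; k=2: 440+0+20·2·14=1000 → min 1000 | A_2..A_4: k=2: 0+392+11·2·14=700; k=3: 308+0+11·14·14=2464 → min 700.
Top-level splits: k=1: (A_1..A_1)·(A_2..A_4) → 0+700+20·11·14 = 3780; k=2: (A_1..A_2)·(A_3..A_4) → 440+392+20·2·14 = 1392; k=3: (A_1..A_3)·(A_4..A_4) → 1000+0+20·14·14 = 4920.
Best split is after A_2, i.e. k = 2.

2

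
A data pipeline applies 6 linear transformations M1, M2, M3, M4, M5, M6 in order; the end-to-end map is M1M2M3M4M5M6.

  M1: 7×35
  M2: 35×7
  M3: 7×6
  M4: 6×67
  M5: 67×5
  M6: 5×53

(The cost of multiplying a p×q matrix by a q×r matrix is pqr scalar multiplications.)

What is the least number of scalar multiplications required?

Adjacent pairs: M1M2 = 7·35·7 = 1715; M2M3 = 35·7·6 = 1470; M3M4 = 7·6·67 = 2814; M4M5 = 6·67·5 = 2010; M5M6 = 67·5·53 = 17755.
Length 3: M1..M3: k=1: 0+1470+7·35·6=2940; k=2: 1715+0+7·7·6=2009 → min 2009 | M2..M4: k=2: 0+2814+35·7·67=19229; k=3: 1470+0+35·6·67=15540 → min 15540 | M3..M5: k=3: 0+2010+7·6·5=2220; k=4: 2814+0+7·67·5=5159 → min 2220 | M4..M6: k=4: 0+17755+6·67·53=39061; k=5: 2010+0+6·5·53=3600 → min 3600.
Length 4: M1..M4: k=1: 0+15540+7·35·67=31955; k=2: 1715+2814+7·7·67=7812; k=3: 2009+0+7·6·67=4823 → min 4823 | M2..M5: k=2: 0+2220+35·7·5=3445; k=3: 1470+2010+35·6·5=4530; k=4: 15540+0+35·67·5=27265 → min 3445 | M3..M6: k=3: 0+3600+7·6·53=5826; k=4: 2814+17755+7·67·53=45426; k=5: 2220+0+7·5·53=4075 → min 4075.
Length 5: M1..M5: k=1: 0+3445+7·35·5=4670; k=2: 1715+2220+7·7·5=4180; k=3: 2009+2010+7·6·5=4229; k=4: 4823+0+7·67·5=7168 → min 4180 | M2..M6: k=2: 0+4075+35·7·53=17060; k=3: 1470+3600+35·6·53=16200; k=4: 15540+17755+35·67·53=157580; k=5: 3445+0+35·5·53=12720 → min 12720.
Length 6: M1..M6: k=1: 0+12720+7·35·53=25705; k=2: 1715+4075+7·7·53=8387; k=3: 2009+3600+7·6·53=7835; k=4: 4823+17755+7·67·53=47435; k=5: 4180+0+7·5·53=6035 → min 6035.
Optimal order: (((M1M2)(M3(M4M5)))M6) with cost 6035.

6035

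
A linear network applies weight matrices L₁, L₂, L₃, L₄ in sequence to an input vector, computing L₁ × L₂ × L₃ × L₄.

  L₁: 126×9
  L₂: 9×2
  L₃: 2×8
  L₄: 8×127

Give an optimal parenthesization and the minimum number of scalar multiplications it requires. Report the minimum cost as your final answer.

Adjacent pairs: L₁L₂ = 126·9·2 = 2268; L₂L₃ = 9·2·8 = 144; L₃L₄ = 2·8·127 = 2032.
Length 3: L₁..L₃: k=1: 0+144+126·9·8=9216; k=2: 2268+0+126·2·8=4284 → min 4284 | L₂..L₄: k=2: 0+2032+9·2·127=4318; k=3: 144+0+9·8·127=9288 → min 4318.
Length 4: L₁..L₄: k=1: 0+4318+126·9·127=148336; k=2: 2268+2032+126·2·127=36304; k=3: 4284+0+126·8·127=132300 → min 36304.
Optimal parenthesization: ((L₁ × L₂) × (L₃ × L₄)) with cost 36304.

36304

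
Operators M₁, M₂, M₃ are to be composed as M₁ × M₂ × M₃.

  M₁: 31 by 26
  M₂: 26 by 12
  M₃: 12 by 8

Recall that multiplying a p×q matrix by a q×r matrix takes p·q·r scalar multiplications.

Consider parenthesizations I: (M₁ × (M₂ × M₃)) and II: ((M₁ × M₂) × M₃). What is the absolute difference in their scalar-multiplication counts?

3704

Order I = (M₁ × (M₂ × M₃)): (M₂ × M₃): 26×12 by 12×8 → 26×8, cost 26·12·8 = 2496; (M₁ × (M₂ × M₃)): 31×26 by 26×8 → 31×8, cost 31·26·8 = 6448; cumulative 8944. Total 8944.
Order II = ((M₁ × M₂) × M₃): (M₁ × M₂): 31×26 by 26×12 → 31×12, cost 31·26·12 = 9672; ((M₁ × M₂) × M₃): 31×12 by 12×8 → 31×8, cost 31·12·8 = 2976; cumulative 12648. Total 12648.
Difference: |8944 − 12648| = 3704.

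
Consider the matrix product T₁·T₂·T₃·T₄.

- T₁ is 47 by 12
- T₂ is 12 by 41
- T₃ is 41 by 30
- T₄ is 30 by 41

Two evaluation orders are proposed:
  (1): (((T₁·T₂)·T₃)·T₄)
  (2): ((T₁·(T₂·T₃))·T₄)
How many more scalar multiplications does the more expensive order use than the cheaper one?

49254

Order (1) = (((T₁·T₂)·T₃)·T₄): (T₁·T₂): 47×12 by 12×41 → 47×41, cost 47·12·41 = 23124; ((T₁·T₂)·T₃): 47×41 by 41×30 → 47×30, cost 47·41·30 = 57810; cumulative 80934; (((T₁·T₂)·T₃)·T₄): 47×30 by 30×41 → 47×41, cost 47·30·41 = 57810; cumulative 138744. Total 138744.
Order (2) = ((T₁·(T₂·T₃))·T₄): (T₂·T₃): 12×41 by 41×30 → 12×30, cost 12·41·30 = 14760; (T₁·(T₂·T₃)): 47×12 by 12×30 → 47×30, cost 47·12·30 = 16920; cumulative 31680; ((T₁·(T₂·T₃))·T₄): 47×30 by 30×41 → 47×41, cost 47·30·41 = 57810; cumulative 89490. Total 89490.
Difference: |138744 − 89490| = 49254.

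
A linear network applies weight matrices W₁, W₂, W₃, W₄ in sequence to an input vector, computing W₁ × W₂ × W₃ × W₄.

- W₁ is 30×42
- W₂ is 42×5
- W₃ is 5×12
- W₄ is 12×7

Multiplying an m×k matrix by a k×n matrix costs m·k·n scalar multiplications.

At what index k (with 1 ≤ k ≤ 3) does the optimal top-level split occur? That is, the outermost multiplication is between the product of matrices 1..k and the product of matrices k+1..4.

Adjacent pairs: W₁W₂ = 30·42·5 = 6300; W₂W₃ = 42·5·12 = 2520; W₃W₄ = 5·12·7 = 420.
Length 3: W₁..W₃: k=1: 0+2520+30·42·12=17640; k=2: 6300+0+30·5·12=8100 → min 8100 | W₂..W₄: k=2: 0+420+42·5·7=1890; k=3: 2520+0+42·12·7=6048 → min 1890.
Top-level splits: k=1: (W₁..W₁)·(W₂..W₄) → 0+1890+30·42·7 = 10710; k=2: (W₁..W₂)·(W₃..W₄) → 6300+420+30·5·7 = 7770; k=3: (W₁..W₃)·(W₄..W₄) → 8100+0+30·12·7 = 10620.
Best split is after W₂, i.e. k = 2.

2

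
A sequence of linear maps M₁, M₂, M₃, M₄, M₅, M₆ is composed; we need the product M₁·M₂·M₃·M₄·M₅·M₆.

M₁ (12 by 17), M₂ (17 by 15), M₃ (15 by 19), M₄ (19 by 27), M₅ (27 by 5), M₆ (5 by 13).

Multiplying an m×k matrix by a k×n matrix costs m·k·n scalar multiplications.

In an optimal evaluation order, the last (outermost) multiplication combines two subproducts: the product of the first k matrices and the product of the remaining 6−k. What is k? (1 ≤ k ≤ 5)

5

Adjacent pairs: M₁M₂ = 12·17·15 = 3060; M₂M₃ = 17·15·19 = 4845; M₃M₄ = 15·19·27 = 7695; M₄M₅ = 19·27·5 = 2565; M₅M₆ = 27·5·13 = 1755.
Length 3: M₁..M₃: k=1: 0+4845+12·17·19=8721; k=2: 3060+0+12·15·19=6480 → min 6480 | M₂..M₄: k=2: 0+7695+17·15·27=14580; k=3: 4845+0+17·19·27=13566 → min 13566 | M₃..M₅: k=3: 0+2565+15·19·5=3990; k=4: 7695+0+15·27·5=9720 → min 3990 | M₄..M₆: k=4: 0+1755+19·27·13=8424; k=5: 2565+0+19·5·13=3800 → min 3800.
Length 4: M₁..M₄: k=1: 0+13566+12·17·27=19074; k=2: 3060+7695+12·15·27=15615; k=3: 6480+0+12·19·27=12636 → min 12636 | M₂..M₅: k=2: 0+3990+17·15·5=5265; k=3: 4845+2565+17·19·5=9025; k=4: 13566+0+17·27·5=15861 → min 5265 | M₃..M₆: k=3: 0+3800+15·19·13=7505; k=4: 7695+1755+15·27·13=14715; k=5: 3990+0+15·5·13=4965 → min 4965.
Length 5: M₁..M₅: k=1: 0+5265+12·17·5=6285; k=2: 3060+3990+12·15·5=7950; k=3: 6480+2565+12·19·5=10185; k=4: 12636+0+12·27·5=14256 → min 6285 | M₂..M₆: k=2: 0+4965+17·15·13=8280; k=3: 4845+3800+17·19·13=12844; k=4: 13566+1755+17·27·13=21288; k=5: 5265+0+17·5·13=6370 → min 6370.
Top-level splits: k=1: (M₁..M₁)·(M₂..M₆) → 0+6370+12·17·13 = 9022; k=2: (M₁..M₂)·(M₃..M₆) → 3060+4965+12·15·13 = 10365; k=3: (M₁..M₃)·(M₄..M₆) → 6480+3800+12·19·13 = 13244; k=4: (M₁..M₄)·(M₅..M₆) → 12636+1755+12·27·13 = 18603; k=5: (M₁..M₅)·(M₆..M₆) → 6285+0+12·5·13 = 7065.
Best split is after M₅, i.e. k = 5.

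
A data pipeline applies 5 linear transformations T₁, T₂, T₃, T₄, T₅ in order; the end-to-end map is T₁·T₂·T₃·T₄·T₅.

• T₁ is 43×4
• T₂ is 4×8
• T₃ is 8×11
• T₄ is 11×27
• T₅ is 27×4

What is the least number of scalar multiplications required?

2356

Adjacent pairs: T₁T₂ = 43·4·8 = 1376; T₂T₃ = 4·8·11 = 352; T₃T₄ = 8·11·27 = 2376; T₄T₅ = 11·27·4 = 1188.
Length 3: T₁..T₃: k=1: 0+352+43·4·11=2244; k=2: 1376+0+43·8·11=5160 → min 2244 | T₂..T₄: k=2: 0+2376+4·8·27=3240; k=3: 352+0+4·11·27=1540 → min 1540 | T₃..T₅: k=3: 0+1188+8·11·4=1540; k=4: 2376+0+8·27·4=3240 → min 1540.
Length 4: T₁..T₄: k=1: 0+1540+43·4·27=6184; k=2: 1376+2376+43·8·27=13040; k=3: 2244+0+43·11·27=15015 → min 6184 | T₂..T₅: k=2: 0+1540+4·8·4=1668; k=3: 352+1188+4·11·4=1716; k=4: 1540+0+4·27·4=1972 → min 1668.
Length 5: T₁..T₅: k=1: 0+1668+43·4·4=2356; k=2: 1376+1540+43·8·4=4292; k=3: 2244+1188+43·11·4=5324; k=4: 6184+0+43·27·4=10828 → min 2356.
Optimal order: (T₁·(T₂·(T₃·(T₄·T₅)))) with cost 2356.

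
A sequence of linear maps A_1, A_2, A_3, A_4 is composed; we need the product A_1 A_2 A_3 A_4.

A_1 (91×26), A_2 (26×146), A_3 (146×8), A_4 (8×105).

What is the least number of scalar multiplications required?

Adjacent pairs: A_1A_2 = 91·26·146 = 345436; A_2A_3 = 26·146·8 = 30368; A_3A_4 = 146·8·105 = 122640.
Length 3: A_1..A_3: k=1: 0+30368+91·26·8=49296; k=2: 345436+0+91·146·8=451724 → min 49296 | A_2..A_4: k=2: 0+122640+26·146·105=521220; k=3: 30368+0+26·8·105=52208 → min 52208.
Length 4: A_1..A_4: k=1: 0+52208+91·26·105=300638; k=2: 345436+122640+91·146·105=1863106; k=3: 49296+0+91·8·105=125736 → min 125736.
Optimal order: ((A_1 (A_2 A_3)) A_4) with cost 125736.

125736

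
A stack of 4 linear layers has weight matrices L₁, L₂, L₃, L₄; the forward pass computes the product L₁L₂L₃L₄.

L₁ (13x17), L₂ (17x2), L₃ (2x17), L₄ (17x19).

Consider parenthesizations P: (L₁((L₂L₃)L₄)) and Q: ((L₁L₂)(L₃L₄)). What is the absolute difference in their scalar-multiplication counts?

Order P = (L₁((L₂L₃)L₄)): (L₂L₃): 17×2 by 2×17 → 17×17, cost 17·2·17 = 578; ((L₂L₃)L₄): 17×17 by 17×19 → 17×19, cost 17·17·19 = 5491; cumulative 6069; (L₁((L₂L₃)L₄)): 13×17 by 17×19 → 13×19, cost 13·17·19 = 4199; cumulative 10268. Total 10268.
Order Q = ((L₁L₂)(L₃L₄)): (L₁L₂): 13×17 by 17×2 → 13×2, cost 13·17·2 = 442; (L₃L₄): 2×17 by 17×19 → 2×19, cost 2·17·19 = 646; ((L₁L₂)(L₃L₄)): 13×2 by 2×19 → 13×19, cost 13·2·19 = 494; cumulative 1582. Total 1582.
Difference: |10268 − 1582| = 8686.

8686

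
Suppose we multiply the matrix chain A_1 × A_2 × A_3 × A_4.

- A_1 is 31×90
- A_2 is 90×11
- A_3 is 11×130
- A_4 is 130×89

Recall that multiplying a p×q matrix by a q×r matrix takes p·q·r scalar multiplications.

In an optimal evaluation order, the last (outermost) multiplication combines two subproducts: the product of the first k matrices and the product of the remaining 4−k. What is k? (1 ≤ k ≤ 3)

Adjacent pairs: A_1A_2 = 31·90·11 = 30690; A_2A_3 = 90·11·130 = 128700; A_3A_4 = 11·130·89 = 127270.
Length 3: A_1..A_3: k=1: 0+128700+31·90·130=491400; k=2: 30690+0+31·11·130=75020 → min 75020 | A_2..A_4: k=2: 0+127270+90·11·89=215380; k=3: 128700+0+90·130·89=1170000 → min 215380.
Top-level splits: k=1: (A_1..A_1)·(A_2..A_4) → 0+215380+31·90·89 = 463690; k=2: (A_1..A_2)·(A_3..A_4) → 30690+127270+31·11·89 = 188309; k=3: (A_1..A_3)·(A_4..A_4) → 75020+0+31·130·89 = 433690.
Best split is after A_2, i.e. k = 2.

2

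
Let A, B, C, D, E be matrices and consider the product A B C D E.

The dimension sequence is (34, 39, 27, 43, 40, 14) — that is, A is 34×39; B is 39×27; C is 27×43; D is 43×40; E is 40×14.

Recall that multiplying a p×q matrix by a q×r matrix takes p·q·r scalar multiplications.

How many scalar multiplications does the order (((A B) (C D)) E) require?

(A B): 34×39 by 39×27 → 34×27, cost 34·39·27 = 35802
(C D): 27×43 by 43×40 → 27×40, cost 27·43·40 = 46440
((A B) (C D)): 34×27 by 27×40 → 34×40, cost 34·27·40 = 36720; cumulative 118962
(((A B) (C D)) E): 34×40 by 40×14 → 34×14, cost 34·40·14 = 19040; cumulative 138002
Total: 138002 scalar multiplications.

138002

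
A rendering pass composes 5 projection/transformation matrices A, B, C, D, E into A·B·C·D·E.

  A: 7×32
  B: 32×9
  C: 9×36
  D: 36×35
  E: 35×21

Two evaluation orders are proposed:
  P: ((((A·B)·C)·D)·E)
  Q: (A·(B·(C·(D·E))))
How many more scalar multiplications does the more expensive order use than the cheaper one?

Order P = ((((A·B)·C)·D)·E): (A·B): 7×32 by 32×9 → 7×9, cost 7·32·9 = 2016; ((A·B)·C): 7×9 by 9×36 → 7×36, cost 7·9·36 = 2268; cumulative 4284; (((A·B)·C)·D): 7×36 by 36×35 → 7×35, cost 7·36·35 = 8820; cumulative 13104; ((((A·B)·C)·D)·E): 7×35 by 35×21 → 7×21, cost 7·35·21 = 5145; cumulative 18249. Total 18249.
Order Q = (A·(B·(C·(D·E)))): (D·E): 36×35 by 35×21 → 36×21, cost 36·35·21 = 26460; (C·(D·E)): 9×36 by 36×21 → 9×21, cost 9·36·21 = 6804; cumulative 33264; (B·(C·(D·E))): 32×9 by 9×21 → 32×21, cost 32·9·21 = 6048; cumulative 39312; (A·(B·(C·(D·E)))): 7×32 by 32×21 → 7×21, cost 7·32·21 = 4704; cumulative 44016. Total 44016.
Difference: |18249 − 44016| = 25767.

25767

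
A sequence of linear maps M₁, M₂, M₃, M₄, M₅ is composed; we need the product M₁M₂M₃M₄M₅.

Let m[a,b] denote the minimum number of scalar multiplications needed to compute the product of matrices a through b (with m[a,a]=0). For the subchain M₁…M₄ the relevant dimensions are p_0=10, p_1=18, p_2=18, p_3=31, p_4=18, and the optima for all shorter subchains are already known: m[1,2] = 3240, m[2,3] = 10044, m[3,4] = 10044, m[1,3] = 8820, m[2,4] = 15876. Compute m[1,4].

14400

m[1,4] = min over k∈[1,3] of m[1,k]+m[k+1,4]+p_{0}·p_k·p_{4}.
k=1: 0 + 15876 + 10·18·18 = 19116; k=2: 3240 + 10044 + 10·18·18 = 16524; k=3: 8820 + 0 + 10·31·18 = 14400.
Minimum: 14400 at k=3.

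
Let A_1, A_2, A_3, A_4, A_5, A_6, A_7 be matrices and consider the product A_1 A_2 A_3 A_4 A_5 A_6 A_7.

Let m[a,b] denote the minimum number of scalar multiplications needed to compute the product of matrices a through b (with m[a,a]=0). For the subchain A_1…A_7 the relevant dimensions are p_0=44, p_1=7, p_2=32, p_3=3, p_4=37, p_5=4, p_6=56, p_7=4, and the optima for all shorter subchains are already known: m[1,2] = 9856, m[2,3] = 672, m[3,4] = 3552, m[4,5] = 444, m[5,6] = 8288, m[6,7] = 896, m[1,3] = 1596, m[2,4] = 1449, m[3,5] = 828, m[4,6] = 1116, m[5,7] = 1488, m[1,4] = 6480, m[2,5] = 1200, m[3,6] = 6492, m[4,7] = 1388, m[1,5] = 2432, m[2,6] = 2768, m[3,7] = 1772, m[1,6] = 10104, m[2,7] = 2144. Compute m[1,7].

3376

m[1,7] = min over k∈[1,6] of m[1,k]+m[k+1,7]+p_{0}·p_k·p_{7}.
k=1: 0 + 2144 + 44·7·4 = 3376; k=2: 9856 + 1772 + 44·32·4 = 17260; k=3: 1596 + 1388 + 44·3·4 = 3512; k=4: 6480 + 1488 + 44·37·4 = 14480; k=5: 2432 + 896 + 44·4·4 = 4032; k=6: 10104 + 0 + 44·56·4 = 19960.
Minimum: 3376 at k=1.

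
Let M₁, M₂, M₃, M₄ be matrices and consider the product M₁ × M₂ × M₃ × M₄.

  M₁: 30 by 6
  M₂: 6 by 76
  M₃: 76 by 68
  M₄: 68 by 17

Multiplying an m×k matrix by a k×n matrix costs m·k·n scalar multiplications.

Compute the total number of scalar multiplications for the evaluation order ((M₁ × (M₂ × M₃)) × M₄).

(M₂ × M₃): 6×76 by 76×68 → 6×68, cost 6·76·68 = 31008
(M₁ × (M₂ × M₃)): 30×6 by 6×68 → 30×68, cost 30·6·68 = 12240; cumulative 43248
((M₁ × (M₂ × M₃)) × M₄): 30×68 by 68×17 → 30×17, cost 30·68·17 = 34680; cumulative 77928
Total: 77928 scalar multiplications.

77928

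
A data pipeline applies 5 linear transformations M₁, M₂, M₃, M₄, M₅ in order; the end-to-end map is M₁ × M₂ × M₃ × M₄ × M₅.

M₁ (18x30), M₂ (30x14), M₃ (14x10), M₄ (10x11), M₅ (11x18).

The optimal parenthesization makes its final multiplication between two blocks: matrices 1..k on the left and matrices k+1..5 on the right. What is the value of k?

3

Adjacent pairs: M₁M₂ = 18·30·14 = 7560; M₂M₃ = 30·14·10 = 4200; M₃M₄ = 14·10·11 = 1540; M₄M₅ = 10·11·18 = 1980.
Length 3: M₁..M₃: k=1: 0+4200+18·30·10=9600; k=2: 7560+0+18·14·10=10080 → min 9600 | M₂..M₄: k=2: 0+1540+30·14·11=6160; k=3: 4200+0+30·10·11=7500 → min 6160 | M₃..M₅: k=3: 0+1980+14·10·18=4500; k=4: 1540+0+14·11·18=4312 → min 4312.
Length 4: M₁..M₄: k=1: 0+6160+18·30·11=12100; k=2: 7560+1540+18·14·11=11872; k=3: 9600+0+18·10·11=11580 → min 11580 | M₂..M₅: k=2: 0+4312+30·14·18=11872; k=3: 4200+1980+30·10·18=11580; k=4: 6160+0+30·11·18=12100 → min 11580.
Top-level splits: k=1: (M₁..M₁)·(M₂..M₅) → 0+11580+18·30·18 = 21300; k=2: (M₁..M₂)·(M₃..M₅) → 7560+4312+18·14·18 = 16408; k=3: (M₁..M₃)·(M₄..M₅) → 9600+1980+18·10·18 = 14820; k=4: (M₁..M₄)·(M₅..M₅) → 11580+0+18·11·18 = 15144.
Best split is after M₃, i.e. k = 3.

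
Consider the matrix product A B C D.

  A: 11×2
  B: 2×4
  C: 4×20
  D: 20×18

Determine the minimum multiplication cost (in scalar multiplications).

Adjacent pairs: AB = 11·2·4 = 88; BC = 2·4·20 = 160; CD = 4·20·18 = 1440.
Length 3: A..C: k=1: 0+160+11·2·20=600; k=2: 88+0+11·4·20=968 → min 600 | B..D: k=2: 0+1440+2·4·18=1584; k=3: 160+0+2·20·18=880 → min 880.
Length 4: A..D: k=1: 0+880+11·2·18=1276; k=2: 88+1440+11·4·18=2320; k=3: 600+0+11·20·18=4560 → min 1276.
Optimal order: (A ((B C) D)) with cost 1276.

1276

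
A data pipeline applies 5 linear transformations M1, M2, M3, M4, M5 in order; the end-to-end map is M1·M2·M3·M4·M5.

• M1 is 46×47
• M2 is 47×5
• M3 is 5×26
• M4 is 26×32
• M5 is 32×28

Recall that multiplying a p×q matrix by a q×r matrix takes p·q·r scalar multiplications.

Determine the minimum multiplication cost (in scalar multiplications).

Adjacent pairs: M1M2 = 46·47·5 = 10810; M2M3 = 47·5·26 = 6110; M3M4 = 5·26·32 = 4160; M4M5 = 26·32·28 = 23296.
Length 3: M1..M3: k=1: 0+6110+46·47·26=62322; k=2: 10810+0+46·5·26=16790 → min 16790 | M2..M4: k=2: 0+4160+47·5·32=11680; k=3: 6110+0+47·26·32=45214 → min 11680 | M3..M5: k=3: 0+23296+5·26·28=26936; k=4: 4160+0+5·32·28=8640 → min 8640.
Length 4: M1..M4: k=1: 0+11680+46·47·32=80864; k=2: 10810+4160+46·5·32=22330; k=3: 16790+0+46·26·32=55062 → min 22330 | M2..M5: k=2: 0+8640+47·5·28=15220; k=3: 6110+23296+47·26·28=63622; k=4: 11680+0+47·32·28=53792 → min 15220.
Length 5: M1..M5: k=1: 0+15220+46·47·28=75756; k=2: 10810+8640+46·5·28=25890; k=3: 16790+23296+46·26·28=73574; k=4: 22330+0+46·32·28=63546 → min 25890.
Optimal order: ((M1·M2)·((M3·M4)·M5)) with cost 25890.

25890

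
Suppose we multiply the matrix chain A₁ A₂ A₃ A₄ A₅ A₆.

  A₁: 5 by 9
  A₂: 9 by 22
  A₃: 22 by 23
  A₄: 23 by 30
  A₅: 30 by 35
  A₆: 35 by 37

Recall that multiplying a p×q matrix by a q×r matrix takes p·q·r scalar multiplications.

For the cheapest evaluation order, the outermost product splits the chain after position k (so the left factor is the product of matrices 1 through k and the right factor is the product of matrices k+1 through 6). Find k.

5

Adjacent pairs: A₁A₂ = 5·9·22 = 990; A₂A₃ = 9·22·23 = 4554; A₃A₄ = 22·23·30 = 15180; A₄A₅ = 23·30·35 = 24150; A₅A₆ = 30·35·37 = 38850.
Length 3: A₁..A₃: k=1: 0+4554+5·9·23=5589; k=2: 990+0+5·22·23=3520 → min 3520 | A₂..A₄: k=2: 0+15180+9·22·30=21120; k=3: 4554+0+9·23·30=10764 → min 10764 | A₃..A₅: k=3: 0+24150+22·23·35=41860; k=4: 15180+0+22·30·35=38280 → min 38280 | A₄..A₆: k=4: 0+38850+23·30·37=64380; k=5: 24150+0+23·35·37=53935 → min 53935.
Length 4: A₁..A₄: k=1: 0+10764+5·9·30=12114; k=2: 990+15180+5·22·30=19470; k=3: 3520+0+5·23·30=6970 → min 6970 | A₂..A₅: k=2: 0+38280+9·22·35=45210; k=3: 4554+24150+9·23·35=35949; k=4: 10764+0+9·30·35=20214 → min 20214 | A₃..A₆: k=3: 0+53935+22·23·37=72657; k=4: 15180+38850+22·30·37=78450; k=5: 38280+0+22·35·37=66770 → min 66770.
Length 5: A₁..A₅: k=1: 0+20214+5·9·35=21789; k=2: 990+38280+5·22·35=43120; k=3: 3520+24150+5·23·35=31695; k=4: 6970+0+5·30·35=12220 → min 12220 | A₂..A₆: k=2: 0+66770+9·22·37=74096; k=3: 4554+53935+9·23·37=66148; k=4: 10764+38850+9·30·37=59604; k=5: 20214+0+9·35·37=31869 → min 31869.
Top-level splits: k=1: (A₁..A₁)·(A₂..A₆) → 0+31869+5·9·37 = 33534; k=2: (A₁..A₂)·(A₃..A₆) → 990+66770+5·22·37 = 71830; k=3: (A₁..A₃)·(A₄..A₆) → 3520+53935+5·23·37 = 61710; k=4: (A₁..A₄)·(A₅..A₆) → 6970+38850+5·30·37 = 51370; k=5: (A₁..A₅)·(A₆..A₆) → 12220+0+5·35·37 = 18695.
Best split is after A₅, i.e. k = 5.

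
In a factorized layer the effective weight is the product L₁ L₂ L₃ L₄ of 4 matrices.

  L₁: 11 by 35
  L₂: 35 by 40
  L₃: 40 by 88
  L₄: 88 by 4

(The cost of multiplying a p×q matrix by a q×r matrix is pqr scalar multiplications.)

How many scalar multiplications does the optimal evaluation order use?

21220

Adjacent pairs: L₁L₂ = 11·35·40 = 15400; L₂L₃ = 35·40·88 = 123200; L₃L₄ = 40·88·4 = 14080.
Length 3: L₁..L₃: k=1: 0+123200+11·35·88=157080; k=2: 15400+0+11·40·88=54120 → min 54120 | L₂..L₄: k=2: 0+14080+35·40·4=19680; k=3: 123200+0+35·88·4=135520 → min 19680.
Length 4: L₁..L₄: k=1: 0+19680+11·35·4=21220; k=2: 15400+14080+11·40·4=31240; k=3: 54120+0+11·88·4=57992 → min 21220.
Optimal order: (L₁ (L₂ (L₃ L₄))) with cost 21220.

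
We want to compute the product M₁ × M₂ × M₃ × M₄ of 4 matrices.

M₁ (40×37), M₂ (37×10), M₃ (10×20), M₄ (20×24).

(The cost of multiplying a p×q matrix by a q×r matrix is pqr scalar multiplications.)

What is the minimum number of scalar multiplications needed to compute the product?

Adjacent pairs: M₁M₂ = 40·37·10 = 14800; M₂M₃ = 37·10·20 = 7400; M₃M₄ = 10·20·24 = 4800.
Length 3: M₁..M₃: k=1: 0+7400+40·37·20=37000; k=2: 14800+0+40·10·20=22800 → min 22800 | M₂..M₄: k=2: 0+4800+37·10·24=13680; k=3: 7400+0+37·20·24=25160 → min 13680.
Length 4: M₁..M₄: k=1: 0+13680+40·37·24=49200; k=2: 14800+4800+40·10·24=29200; k=3: 22800+0+40·20·24=42000 → min 29200.
Optimal order: ((M₁ × M₂) × (M₃ × M₄)) with cost 29200.

29200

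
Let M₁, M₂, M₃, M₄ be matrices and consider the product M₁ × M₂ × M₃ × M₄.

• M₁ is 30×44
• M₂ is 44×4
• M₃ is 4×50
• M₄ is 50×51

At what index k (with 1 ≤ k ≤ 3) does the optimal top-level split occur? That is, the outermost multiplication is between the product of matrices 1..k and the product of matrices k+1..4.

Adjacent pairs: M₁M₂ = 30·44·4 = 5280; M₂M₃ = 44·4·50 = 8800; M₃M₄ = 4·50·51 = 10200.
Length 3: M₁..M₃: k=1: 0+8800+30·44·50=74800; k=2: 5280+0+30·4·50=11280 → min 11280 | M₂..M₄: k=2: 0+10200+44·4·51=19176; k=3: 8800+0+44·50·51=121000 → min 19176.
Top-level splits: k=1: (M₁..M₁)·(M₂..M₄) → 0+19176+30·44·51 = 86496; k=2: (M₁..M₂)·(M₃..M₄) → 5280+10200+30·4·51 = 21600; k=3: (M₁..M₃)·(M₄..M₄) → 11280+0+30·50·51 = 87780.
Best split is after M₂, i.e. k = 2.

2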